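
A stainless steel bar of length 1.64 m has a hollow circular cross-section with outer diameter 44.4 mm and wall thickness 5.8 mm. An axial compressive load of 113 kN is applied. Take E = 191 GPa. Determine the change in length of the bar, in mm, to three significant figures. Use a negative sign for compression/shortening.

A = 703.3 mm².
δ_mech = NL/(AE) = -113000·1640/(703.3·191000) = -1.38 mm.

-1.38 mm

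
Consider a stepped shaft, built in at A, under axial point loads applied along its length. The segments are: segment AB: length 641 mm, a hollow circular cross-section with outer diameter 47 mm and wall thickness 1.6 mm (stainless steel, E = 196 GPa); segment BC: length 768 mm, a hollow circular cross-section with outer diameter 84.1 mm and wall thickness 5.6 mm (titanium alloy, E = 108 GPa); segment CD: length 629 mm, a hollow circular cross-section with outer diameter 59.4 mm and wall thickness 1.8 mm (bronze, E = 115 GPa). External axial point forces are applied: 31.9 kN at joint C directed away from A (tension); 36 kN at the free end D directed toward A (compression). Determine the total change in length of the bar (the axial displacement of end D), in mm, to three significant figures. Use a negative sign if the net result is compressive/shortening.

Internal axial forces (sectioning from the free end, tension +): N_CD = -36 kN, N_BC = -4.1 kN, N_AB = -4.1 kN.
A_AB = 228.2 mm².
A_BC = 1381 mm².
A_CD = 325.7 mm².
δ_AB = -4100·641/(228.2·196000) = -0.05876 mm
δ_BC = -4100·768/(1381·108000) = -0.02111 mm
δ_CD = -36000·629/(325.7·115000) = -0.6045 mm
δ = Σδ_i = -0.6844 mm.

-0.684 mm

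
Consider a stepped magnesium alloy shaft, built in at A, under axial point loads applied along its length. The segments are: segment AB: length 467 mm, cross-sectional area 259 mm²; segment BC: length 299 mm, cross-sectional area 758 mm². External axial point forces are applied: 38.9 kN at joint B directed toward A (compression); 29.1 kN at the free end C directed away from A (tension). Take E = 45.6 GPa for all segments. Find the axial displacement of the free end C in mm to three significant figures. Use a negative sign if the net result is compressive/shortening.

-0.136 mm

Internal axial forces (sectioning from the free end, tension +): N_BC = 29.1 kN, N_AB = -9.8 kN.
δ_AB = -9800·467/(259·45600) = -0.3875 mm
δ_BC = 29100·299/(758·45600) = 0.2517 mm
δ = Σδ_i = -0.1358 mm.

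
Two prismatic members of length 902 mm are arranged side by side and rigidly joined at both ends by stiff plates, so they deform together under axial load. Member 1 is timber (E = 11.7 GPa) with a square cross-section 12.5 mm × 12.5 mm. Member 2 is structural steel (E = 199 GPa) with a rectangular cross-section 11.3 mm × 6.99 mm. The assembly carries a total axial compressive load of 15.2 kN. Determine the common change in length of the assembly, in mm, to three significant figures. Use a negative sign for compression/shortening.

A_1 = 156.2 mm².
A_2 = 78.99 mm².
Equal strain + equilibrium ⇒ each member carries load in proportion to AE: A₁E₁ = 1828000 N, A₂E₂ = 15720000 N, ΣAE = 17550000 N.
δ = PL/ΣAE = -15200·902/17550000 = -0.7814 mm.

-0.781 mm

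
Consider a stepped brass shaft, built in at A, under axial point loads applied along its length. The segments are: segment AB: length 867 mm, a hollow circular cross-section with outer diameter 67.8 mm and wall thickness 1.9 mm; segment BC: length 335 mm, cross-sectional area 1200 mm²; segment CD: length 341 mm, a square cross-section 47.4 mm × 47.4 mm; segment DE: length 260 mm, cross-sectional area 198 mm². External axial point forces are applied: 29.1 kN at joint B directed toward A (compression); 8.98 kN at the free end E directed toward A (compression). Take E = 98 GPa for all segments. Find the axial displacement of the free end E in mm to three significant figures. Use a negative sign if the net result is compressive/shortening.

-1.02 mm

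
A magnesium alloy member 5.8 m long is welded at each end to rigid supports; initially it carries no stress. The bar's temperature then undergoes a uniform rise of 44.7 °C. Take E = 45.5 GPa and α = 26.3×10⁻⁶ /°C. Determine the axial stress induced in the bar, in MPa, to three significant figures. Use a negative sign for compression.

-53.5 MPa

Free thermal expansion αLΔT = 26.3e-6 · 5800 · 44.7 = 6.819 mm.
The walls impose strain ε = −(6.819)/5800 = -1.1756e-03; σ = Eε = 45500 · -1.1756e-03 = -53.49 MPa.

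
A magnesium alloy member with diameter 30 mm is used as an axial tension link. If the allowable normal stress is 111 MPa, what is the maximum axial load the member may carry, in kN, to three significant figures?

78.5 kN

A = 706.9 mm².
P_max = σ_allow · A = 111 · 706.9 = 78460 N = 78.46 kN.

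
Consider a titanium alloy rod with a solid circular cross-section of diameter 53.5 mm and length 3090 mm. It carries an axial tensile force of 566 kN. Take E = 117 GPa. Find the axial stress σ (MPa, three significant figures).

252 MPa

A = 2248 mm².
σ = N/A = 566000/2248 = 251.8 MPa.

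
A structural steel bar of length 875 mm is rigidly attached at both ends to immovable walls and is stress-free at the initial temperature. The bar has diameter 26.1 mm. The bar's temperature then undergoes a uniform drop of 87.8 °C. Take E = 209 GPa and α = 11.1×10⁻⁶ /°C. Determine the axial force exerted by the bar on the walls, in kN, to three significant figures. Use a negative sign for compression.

Free thermal expansion αLΔT = 11.1e-6 · 875 · -87.8 = -0.8528 mm.
The walls impose strain ε = −(-0.8528)/875 = 9.7458e-04; σ = Eε = 209000 · 9.7458e-04 = 203.7 MPa.
Wall reaction R = σ·A = 203.7·535 = 109000 N = 109 kN.

109 kN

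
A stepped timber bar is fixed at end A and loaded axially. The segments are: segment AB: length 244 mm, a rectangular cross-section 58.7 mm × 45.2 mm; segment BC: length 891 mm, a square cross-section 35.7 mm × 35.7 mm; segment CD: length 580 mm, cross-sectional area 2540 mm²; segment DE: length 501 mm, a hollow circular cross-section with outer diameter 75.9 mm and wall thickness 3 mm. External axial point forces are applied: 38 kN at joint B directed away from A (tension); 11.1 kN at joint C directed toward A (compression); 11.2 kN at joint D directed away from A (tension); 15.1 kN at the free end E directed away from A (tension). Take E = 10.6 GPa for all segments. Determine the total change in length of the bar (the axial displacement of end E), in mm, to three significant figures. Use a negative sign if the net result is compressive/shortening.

Internal axial forces (sectioning from the free end, tension +): N_DE = 15.1 kN, N_CD = 26.3 kN, N_BC = 15.2 kN, N_AB = 53.2 kN.
A_AB = 2653 mm².
A_BC = 1274 mm².
A_DE = 687.1 mm².
δ_AB = 53200·244/(2653·10600) = 0.4616 mm
δ_BC = 15200·891/(1274·10600) = 1.002 mm
δ_CD = 26300·580/(2540·10600) = 0.5666 mm
δ_DE = 15100·501/(687.1·10600) = 1.039 mm
δ = Σδ_i = 3.069 mm.

3.07 mm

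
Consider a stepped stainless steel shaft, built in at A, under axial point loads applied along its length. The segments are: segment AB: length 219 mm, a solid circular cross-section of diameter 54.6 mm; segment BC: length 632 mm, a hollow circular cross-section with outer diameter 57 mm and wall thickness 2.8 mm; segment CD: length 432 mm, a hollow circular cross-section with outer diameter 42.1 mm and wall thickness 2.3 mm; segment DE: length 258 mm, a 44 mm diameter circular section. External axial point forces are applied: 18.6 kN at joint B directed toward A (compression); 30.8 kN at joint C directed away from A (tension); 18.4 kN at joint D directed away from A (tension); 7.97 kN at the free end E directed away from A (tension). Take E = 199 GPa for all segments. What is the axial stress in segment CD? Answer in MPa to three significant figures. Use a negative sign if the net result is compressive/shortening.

91.7 MPa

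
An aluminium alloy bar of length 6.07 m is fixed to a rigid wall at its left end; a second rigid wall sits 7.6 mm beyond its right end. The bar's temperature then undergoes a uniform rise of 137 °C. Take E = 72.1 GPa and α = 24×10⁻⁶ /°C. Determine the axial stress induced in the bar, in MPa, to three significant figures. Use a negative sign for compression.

-147 MPa

Free thermal expansion αLΔT = 24e-6 · 6070 · 137 = 19.96 mm.
The walls engage after the gap closes; constrained expansion = 19.96 − 7.6 = 12.36 mm.
The walls impose strain ε = −(12.36)/6070 = -2.0359e-03; σ = Eε = 72100 · -2.0359e-03 = -146.8 MPa.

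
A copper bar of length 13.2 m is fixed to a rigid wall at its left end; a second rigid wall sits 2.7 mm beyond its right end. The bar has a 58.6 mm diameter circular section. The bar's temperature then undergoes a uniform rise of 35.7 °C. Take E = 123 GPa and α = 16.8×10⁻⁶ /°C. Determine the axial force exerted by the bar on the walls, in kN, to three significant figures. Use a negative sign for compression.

Free thermal expansion αLΔT = 16.8e-6 · 13200 · 35.7 = 7.917 mm.
The walls engage after the gap closes; constrained expansion = 7.917 − 2.7 = 5.217 mm.
The walls impose strain ε = −(5.217)/13200 = -3.9521e-04; σ = Eε = 123000 · -3.9521e-04 = -48.61 MPa.
Wall reaction R = σ·A = -48.61·2697 = -131100 N = -131.1 kN.

-131 kN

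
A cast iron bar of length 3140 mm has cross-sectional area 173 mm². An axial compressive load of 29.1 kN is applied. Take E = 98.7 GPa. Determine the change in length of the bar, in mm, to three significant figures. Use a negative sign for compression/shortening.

-5.35 mm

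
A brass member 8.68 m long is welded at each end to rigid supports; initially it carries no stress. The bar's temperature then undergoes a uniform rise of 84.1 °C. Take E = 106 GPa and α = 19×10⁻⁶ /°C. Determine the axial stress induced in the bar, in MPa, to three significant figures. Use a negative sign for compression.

Free thermal expansion αLΔT = 19e-6 · 8680 · 84.1 = 13.87 mm.
The walls impose strain ε = −(13.87)/8680 = -1.5979e-03; σ = Eε = 106000 · -1.5979e-03 = -169.4 MPa.

-169 MPa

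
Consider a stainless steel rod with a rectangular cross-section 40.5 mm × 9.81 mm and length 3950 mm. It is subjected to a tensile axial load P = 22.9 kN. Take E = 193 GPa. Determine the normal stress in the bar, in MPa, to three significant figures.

57.6 MPa

A = 397.3 mm².
σ = N/A = 22900/397.3 = 57.64 MPa.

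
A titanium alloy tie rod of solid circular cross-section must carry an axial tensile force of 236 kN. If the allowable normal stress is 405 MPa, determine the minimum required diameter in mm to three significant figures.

27.2 mm

Required area A ≥ P/σ_allow = 236000/405 = 582.7 mm².
For a solid circular section, d ≥ √(4A/π) = 27.24 mm.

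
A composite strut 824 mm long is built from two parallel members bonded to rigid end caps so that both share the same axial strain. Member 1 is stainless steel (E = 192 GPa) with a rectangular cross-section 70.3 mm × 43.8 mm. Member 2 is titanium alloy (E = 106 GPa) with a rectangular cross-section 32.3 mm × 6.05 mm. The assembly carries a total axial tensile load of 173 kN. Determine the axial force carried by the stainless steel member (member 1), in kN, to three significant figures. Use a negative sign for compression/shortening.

A_1 = 3079 mm².
A_2 = 195.4 mm².
Equal strain + equilibrium ⇒ each member carries load in proportion to AE: A₁E₁ = 591200000 N, A₂E₂ = 20710000 N, ΣAE = 611900000 N.
F₁ = P·A₁E₁/ΣAE = 173000·591200000/611900000 = 167100 N.

167 kN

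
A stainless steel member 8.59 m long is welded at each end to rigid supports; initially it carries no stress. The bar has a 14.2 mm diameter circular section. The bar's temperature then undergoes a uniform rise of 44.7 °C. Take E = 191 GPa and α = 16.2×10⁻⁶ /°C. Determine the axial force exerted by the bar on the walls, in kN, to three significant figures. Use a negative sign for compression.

-21.9 kN

Free thermal expansion αLΔT = 16.2e-6 · 8590 · 44.7 = 6.22 mm.
The walls impose strain ε = −(6.22)/8590 = -7.2414e-04; σ = Eε = 191000 · -7.2414e-04 = -138.3 MPa.
Wall reaction R = σ·A = -138.3·158.4 = -21900 N = -21.9 kN.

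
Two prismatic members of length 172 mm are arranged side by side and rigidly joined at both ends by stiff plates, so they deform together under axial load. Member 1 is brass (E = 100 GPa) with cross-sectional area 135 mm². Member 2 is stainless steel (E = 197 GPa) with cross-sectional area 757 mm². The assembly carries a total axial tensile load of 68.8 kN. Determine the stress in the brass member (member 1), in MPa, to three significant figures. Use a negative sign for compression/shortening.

42.3 MPa

Equal strain + equilibrium ⇒ each member carries load in proportion to AE: A₁E₁ = 13500000 N, A₂E₂ = 149100000 N, ΣAE = 162600000 N.
σ₁ = P·E₁/ΣAE = 68800·100000/162600000 = 42.3 MPa.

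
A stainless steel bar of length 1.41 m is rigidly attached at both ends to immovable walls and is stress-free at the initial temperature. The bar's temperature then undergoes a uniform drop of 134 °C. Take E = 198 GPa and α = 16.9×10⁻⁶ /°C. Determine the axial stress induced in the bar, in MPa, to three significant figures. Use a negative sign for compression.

Free thermal expansion αLΔT = 16.9e-6 · 1410 · -134 = -3.193 mm.
The walls impose strain ε = −(-3.193)/1410 = 2.2646e-03; σ = Eε = 198000 · 2.2646e-03 = 448.4 MPa.

448 MPa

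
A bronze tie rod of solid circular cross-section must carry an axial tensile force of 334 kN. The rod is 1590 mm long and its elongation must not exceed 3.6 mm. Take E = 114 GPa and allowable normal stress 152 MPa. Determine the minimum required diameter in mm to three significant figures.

Required area A ≥ P/σ_allow = 334000/152 = 2197 mm².
For a solid circular section, d ≥ √(4A/π) = 52.89 mm.
Elongation limit: A ≥ PL/(Eδ_allow) = 334000·1590/(114000·3.6) = 1294 mm² ⇒ d ≥ 40.59 mm.
The stress limit governs.

52.9 mm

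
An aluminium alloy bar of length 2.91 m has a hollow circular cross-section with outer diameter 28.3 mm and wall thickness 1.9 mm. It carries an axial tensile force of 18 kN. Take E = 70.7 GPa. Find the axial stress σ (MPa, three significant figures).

114 MPa

A = 157.6 mm².
σ = N/A = 18000/157.6 = 114.2 MPa.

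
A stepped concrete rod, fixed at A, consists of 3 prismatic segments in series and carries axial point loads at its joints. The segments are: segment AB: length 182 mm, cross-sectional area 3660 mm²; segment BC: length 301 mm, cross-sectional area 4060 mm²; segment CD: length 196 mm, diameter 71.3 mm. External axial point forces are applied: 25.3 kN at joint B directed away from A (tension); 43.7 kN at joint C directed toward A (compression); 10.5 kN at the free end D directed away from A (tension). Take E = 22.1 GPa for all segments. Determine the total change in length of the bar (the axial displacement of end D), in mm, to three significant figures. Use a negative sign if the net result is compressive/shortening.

Internal axial forces (sectioning from the free end, tension +): N_CD = 10.5 kN, N_BC = -33.2 kN, N_AB = -7.9 kN.
A_CD = 3993 mm².
δ_AB = -7900·182/(3660·22100) = -0.01778 mm
δ_BC = -33200·301/(4060·22100) = -0.1114 mm
δ_CD = 10500·196/(3993·22100) = 0.02332 mm
δ = Σδ_i = -0.1058 mm.

-0.106 mm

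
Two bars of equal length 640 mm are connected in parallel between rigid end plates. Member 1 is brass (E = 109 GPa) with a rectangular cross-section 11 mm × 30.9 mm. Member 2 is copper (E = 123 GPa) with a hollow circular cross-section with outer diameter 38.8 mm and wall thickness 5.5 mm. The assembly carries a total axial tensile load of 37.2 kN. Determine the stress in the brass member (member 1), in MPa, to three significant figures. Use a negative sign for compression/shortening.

37.6 MPa

A_1 = 339.9 mm².
A_2 = 575.4 mm².
Equal strain + equilibrium ⇒ each member carries load in proportion to AE: A₁E₁ = 37050000 N, A₂E₂ = 70770000 N, ΣAE = 107800000 N.
σ₁ = P·E₁/ΣAE = 37200·109000/107800000 = 37.61 MPa.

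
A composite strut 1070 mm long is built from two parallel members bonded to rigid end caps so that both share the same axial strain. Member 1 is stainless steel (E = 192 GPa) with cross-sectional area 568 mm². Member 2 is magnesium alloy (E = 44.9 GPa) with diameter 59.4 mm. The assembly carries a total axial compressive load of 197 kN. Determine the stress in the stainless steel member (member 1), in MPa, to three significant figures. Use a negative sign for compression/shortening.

A_2 = 2771 mm².
Equal strain + equilibrium ⇒ each member carries load in proportion to AE: A₁E₁ = 109100000 N, A₂E₂ = 124400000 N, ΣAE = 233500000 N.
σ₁ = P·E₁/ΣAE = -197000·192000/233500000 = -162 MPa.

-162 MPa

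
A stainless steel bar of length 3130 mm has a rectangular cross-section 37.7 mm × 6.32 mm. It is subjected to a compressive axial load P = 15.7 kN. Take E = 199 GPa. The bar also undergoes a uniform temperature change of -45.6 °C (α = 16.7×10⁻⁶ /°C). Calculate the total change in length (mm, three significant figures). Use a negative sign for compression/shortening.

-3.42 mm

A = 238.3 mm².
δ_mech = NL/(AE) = -15700·3130/(238.3·199000) = -1.036 mm.
δ_thermal = αLΔT = 16.7e-6·3130·-45.6 = -2.384 mm.
δ = δ_mech + δ_thermal = -3.42 mm.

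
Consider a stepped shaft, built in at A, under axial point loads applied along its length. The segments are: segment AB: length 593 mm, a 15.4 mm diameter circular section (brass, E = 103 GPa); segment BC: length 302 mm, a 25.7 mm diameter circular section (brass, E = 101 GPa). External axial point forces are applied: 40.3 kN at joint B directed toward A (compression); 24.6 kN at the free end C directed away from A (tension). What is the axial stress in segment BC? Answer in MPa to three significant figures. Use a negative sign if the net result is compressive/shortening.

47.4 MPa

Internal axial forces (sectioning from the free end, tension +): N_BC = 24.6 kN, N_AB = -15.7 kN.
A_BC = 518.7 mm².
σ_BC = N_BC/A_BC = 24600/518.7 = 47.42 MPa.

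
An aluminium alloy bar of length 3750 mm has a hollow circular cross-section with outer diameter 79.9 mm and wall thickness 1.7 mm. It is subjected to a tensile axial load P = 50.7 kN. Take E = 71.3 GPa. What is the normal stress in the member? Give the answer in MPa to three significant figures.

A = 417.6 mm².
σ = N/A = 50700/417.6 = 121.4 MPa.

121 MPa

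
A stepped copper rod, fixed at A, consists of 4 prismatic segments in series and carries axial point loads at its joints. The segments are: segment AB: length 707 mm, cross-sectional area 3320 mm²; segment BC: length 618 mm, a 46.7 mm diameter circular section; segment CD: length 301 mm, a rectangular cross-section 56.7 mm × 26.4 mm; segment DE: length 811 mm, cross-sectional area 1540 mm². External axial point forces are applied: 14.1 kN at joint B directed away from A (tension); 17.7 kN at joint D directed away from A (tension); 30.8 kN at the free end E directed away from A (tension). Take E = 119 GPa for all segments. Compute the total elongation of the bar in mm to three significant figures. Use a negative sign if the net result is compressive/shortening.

0.477 mm

Internal axial forces (sectioning from the free end, tension +): N_DE = 30.8 kN, N_CD = 48.5 kN, N_BC = 48.5 kN, N_AB = 62.6 kN.
A_BC = 1713 mm².
A_CD = 1497 mm².
δ_AB = 62600·707/(3320·119000) = 0.112 mm
δ_BC = 48500·618/(1713·119000) = 0.147 mm
δ_CD = 48500·301/(1497·119000) = 0.08195 mm
δ_DE = 30800·811/(1540·119000) = 0.1363 mm
δ = Σδ_i = 0.4773 mm.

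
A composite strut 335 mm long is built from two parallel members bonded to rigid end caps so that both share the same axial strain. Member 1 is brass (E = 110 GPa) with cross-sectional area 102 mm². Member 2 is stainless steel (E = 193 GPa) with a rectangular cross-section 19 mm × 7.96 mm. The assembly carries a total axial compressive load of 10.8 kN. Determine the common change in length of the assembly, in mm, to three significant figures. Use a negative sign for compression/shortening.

A_2 = 151.2 mm².
Equal strain + equilibrium ⇒ each member carries load in proportion to AE: A₁E₁ = 11220000 N, A₂E₂ = 29190000 N, ΣAE = 40410000 N.
δ = PL/ΣAE = -10800·335/40410000 = -0.08953 mm.

-0.0895 mm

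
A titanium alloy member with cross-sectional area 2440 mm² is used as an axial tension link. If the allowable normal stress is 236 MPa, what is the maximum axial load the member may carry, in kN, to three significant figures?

576 kN

P_max = σ_allow · A = 236 · 2440 = 575800 N = 575.8 kN.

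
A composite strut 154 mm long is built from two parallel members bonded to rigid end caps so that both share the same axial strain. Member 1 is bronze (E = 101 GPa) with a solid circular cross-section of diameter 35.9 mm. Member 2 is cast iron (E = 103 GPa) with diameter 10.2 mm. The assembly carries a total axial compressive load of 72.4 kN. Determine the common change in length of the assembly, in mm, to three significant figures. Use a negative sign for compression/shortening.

-0.101 mm

A_1 = 1012 mm².
A_2 = 81.71 mm².
Equal strain + equilibrium ⇒ each member carries load in proportion to AE: A₁E₁ = 102200000 N, A₂E₂ = 8416000 N, ΣAE = 110700000 N.
δ = PL/ΣAE = -72400·154/110700000 = -0.1008 mm.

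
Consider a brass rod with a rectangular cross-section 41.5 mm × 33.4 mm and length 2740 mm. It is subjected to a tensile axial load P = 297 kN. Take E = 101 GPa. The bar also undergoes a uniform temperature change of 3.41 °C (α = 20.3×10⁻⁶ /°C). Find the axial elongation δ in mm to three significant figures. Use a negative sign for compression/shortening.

6.00 mm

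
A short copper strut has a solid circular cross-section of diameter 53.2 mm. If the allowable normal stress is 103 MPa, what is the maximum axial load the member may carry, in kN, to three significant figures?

A = 2223 mm².
P_max = σ_allow · A = 103 · 2223 = 229000 N = 229 kN.

229 kN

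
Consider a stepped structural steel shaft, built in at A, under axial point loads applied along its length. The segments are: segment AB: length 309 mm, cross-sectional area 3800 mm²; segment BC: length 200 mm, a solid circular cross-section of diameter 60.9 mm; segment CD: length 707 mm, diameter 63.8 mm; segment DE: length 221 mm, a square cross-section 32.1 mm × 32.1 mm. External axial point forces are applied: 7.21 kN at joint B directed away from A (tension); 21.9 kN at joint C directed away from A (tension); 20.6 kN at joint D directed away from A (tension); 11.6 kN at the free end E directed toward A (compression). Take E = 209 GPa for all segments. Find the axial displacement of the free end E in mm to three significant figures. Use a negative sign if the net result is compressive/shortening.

Internal axial forces (sectioning from the free end, tension +): N_DE = -11.6 kN, N_CD = 9 kN, N_BC = 30.9 kN, N_AB = 38.11 kN.
A_BC = 2913 mm².
A_CD = 3197 mm².
A_DE = 1030 mm².
δ_AB = 38110·309/(3800·209000) = 0.01483 mm
δ_BC = 30900·200/(2913·209000) = 0.01015 mm
δ_CD = 9000·707/(3197·209000) = 0.009523 mm
δ_DE = -11600·221/(1030·209000) = -0.0119 mm
δ = Σδ_i = 0.0226 mm.

0.0226 mm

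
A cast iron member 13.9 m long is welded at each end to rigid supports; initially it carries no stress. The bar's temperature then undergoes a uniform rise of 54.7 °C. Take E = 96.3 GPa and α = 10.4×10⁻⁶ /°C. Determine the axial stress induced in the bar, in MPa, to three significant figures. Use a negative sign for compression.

Free thermal expansion αLΔT = 10.4e-6 · 13900 · 54.7 = 7.907 mm.
The walls impose strain ε = −(7.907)/13900 = -5.6888e-04; σ = Eε = 96300 · -5.6888e-04 = -54.78 MPa.

-54.8 MPa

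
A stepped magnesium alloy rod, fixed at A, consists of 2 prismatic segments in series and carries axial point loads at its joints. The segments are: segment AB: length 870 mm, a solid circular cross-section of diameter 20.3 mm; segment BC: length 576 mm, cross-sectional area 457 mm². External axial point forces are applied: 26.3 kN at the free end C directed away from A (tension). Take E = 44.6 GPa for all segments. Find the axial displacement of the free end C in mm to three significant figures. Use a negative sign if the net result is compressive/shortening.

2.33 mm

Internal axial forces (sectioning from the free end, tension +): N_BC = 26.3 kN, N_AB = 26.3 kN.
A_AB = 323.7 mm².
δ_AB = 26300·870/(323.7·44600) = 1.585 mm
δ_BC = 26300·576/(457·44600) = 0.7432 mm
δ = Σδ_i = 2.328 mm.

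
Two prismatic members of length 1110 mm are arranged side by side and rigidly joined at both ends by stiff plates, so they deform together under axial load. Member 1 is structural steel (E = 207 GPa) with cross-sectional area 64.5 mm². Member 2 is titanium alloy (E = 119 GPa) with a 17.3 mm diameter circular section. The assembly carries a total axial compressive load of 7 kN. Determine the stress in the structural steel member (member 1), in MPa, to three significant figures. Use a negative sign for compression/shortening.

-35.1 MPa

A_2 = 235.1 mm².
Equal strain + equilibrium ⇒ each member carries load in proportion to AE: A₁E₁ = 13350000 N, A₂E₂ = 27970000 N, ΣAE = 41320000 N.
σ₁ = P·E₁/ΣAE = -7000·207000/41320000 = -35.06 MPa.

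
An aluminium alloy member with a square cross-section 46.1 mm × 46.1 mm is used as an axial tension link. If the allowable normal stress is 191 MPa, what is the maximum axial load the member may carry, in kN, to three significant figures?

406 kN

A = 2125 mm².
P_max = σ_allow · A = 191 · 2125 = 405900 N = 405.9 kN.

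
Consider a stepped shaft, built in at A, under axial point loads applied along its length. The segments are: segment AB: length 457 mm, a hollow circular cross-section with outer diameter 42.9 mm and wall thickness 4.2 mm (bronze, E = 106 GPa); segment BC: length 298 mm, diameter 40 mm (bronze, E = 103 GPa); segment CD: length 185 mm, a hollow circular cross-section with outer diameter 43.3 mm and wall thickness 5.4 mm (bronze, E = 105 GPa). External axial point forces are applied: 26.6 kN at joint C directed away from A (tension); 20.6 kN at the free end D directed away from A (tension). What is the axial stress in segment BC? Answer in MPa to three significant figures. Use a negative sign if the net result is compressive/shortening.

Internal axial forces (sectioning from the free end, tension +): N_CD = 20.6 kN, N_BC = 47.2 kN, N_AB = 47.2 kN.
A_BC = 1257 mm².
σ_BC = N_BC/A_BC = 47200/1257 = 37.56 MPa.

37.6 MPa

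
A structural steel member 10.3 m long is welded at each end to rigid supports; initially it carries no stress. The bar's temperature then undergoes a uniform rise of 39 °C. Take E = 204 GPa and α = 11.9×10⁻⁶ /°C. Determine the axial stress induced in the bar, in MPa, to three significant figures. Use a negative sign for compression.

-94.7 MPa

Free thermal expansion αLΔT = 11.9e-6 · 10300 · 39 = 4.78 mm.
The walls impose strain ε = −(4.78)/10300 = -4.6410e-04; σ = Eε = 204000 · -4.6410e-04 = -94.68 MPa.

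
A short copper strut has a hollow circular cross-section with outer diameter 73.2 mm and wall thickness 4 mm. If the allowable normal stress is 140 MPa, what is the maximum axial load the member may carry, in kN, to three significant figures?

A = 869.6 mm².
P_max = σ_allow · A = 140 · 869.6 = 121700 N = 121.7 kN.

122 kN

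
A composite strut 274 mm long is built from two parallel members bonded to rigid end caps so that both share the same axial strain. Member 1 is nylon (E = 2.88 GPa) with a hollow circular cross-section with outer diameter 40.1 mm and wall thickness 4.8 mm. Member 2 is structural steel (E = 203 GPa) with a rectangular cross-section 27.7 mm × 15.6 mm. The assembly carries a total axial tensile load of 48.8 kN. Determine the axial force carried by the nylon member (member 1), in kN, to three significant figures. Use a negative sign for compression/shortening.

A_1 = 532.3 mm².
A_2 = 432.1 mm².
Equal strain + equilibrium ⇒ each member carries load in proportion to AE: A₁E₁ = 1533000 N, A₂E₂ = 87720000 N, ΣAE = 89250000 N.
F₁ = P·A₁E₁/ΣAE = 48800·1533000/89250000 = 838.2 N.

0.838 kN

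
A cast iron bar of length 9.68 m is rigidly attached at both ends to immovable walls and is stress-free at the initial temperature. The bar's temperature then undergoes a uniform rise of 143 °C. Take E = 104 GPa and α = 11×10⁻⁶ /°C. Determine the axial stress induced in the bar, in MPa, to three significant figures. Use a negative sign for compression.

-164 MPa

Free thermal expansion αLΔT = 11e-6 · 9680 · 143 = 15.23 mm.
The walls impose strain ε = −(15.23)/9680 = -1.5730e-03; σ = Eε = 104000 · -1.5730e-03 = -163.6 MPa.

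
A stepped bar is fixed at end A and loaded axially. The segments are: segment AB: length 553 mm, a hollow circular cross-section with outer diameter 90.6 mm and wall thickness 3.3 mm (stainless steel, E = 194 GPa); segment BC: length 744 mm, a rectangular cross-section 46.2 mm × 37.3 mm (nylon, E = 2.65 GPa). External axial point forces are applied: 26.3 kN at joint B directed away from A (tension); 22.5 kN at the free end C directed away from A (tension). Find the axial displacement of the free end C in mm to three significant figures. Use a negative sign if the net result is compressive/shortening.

Internal axial forces (sectioning from the free end, tension +): N_BC = 22.5 kN, N_AB = 48.8 kN.
A_AB = 905.1 mm².
A_BC = 1723 mm².
δ_AB = 48800·553/(905.1·194000) = 0.1537 mm
δ_BC = 22500·744/(1723·2650) = 3.666 mm
δ = Σδ_i = 3.819 mm.

3.82 mm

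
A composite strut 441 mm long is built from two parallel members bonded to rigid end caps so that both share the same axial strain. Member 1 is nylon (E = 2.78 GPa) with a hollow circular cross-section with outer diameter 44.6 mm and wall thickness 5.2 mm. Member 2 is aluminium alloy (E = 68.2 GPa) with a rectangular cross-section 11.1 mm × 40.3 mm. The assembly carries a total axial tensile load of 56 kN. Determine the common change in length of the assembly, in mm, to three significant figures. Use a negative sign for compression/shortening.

0.765 mm

A_1 = 643.6 mm².
A_2 = 447.3 mm².
Equal strain + equilibrium ⇒ each member carries load in proportion to AE: A₁E₁ = 1789000 N, A₂E₂ = 30510000 N, ΣAE = 32300000 N.
δ = PL/ΣAE = 56000·441/32300000 = 0.7646 mm.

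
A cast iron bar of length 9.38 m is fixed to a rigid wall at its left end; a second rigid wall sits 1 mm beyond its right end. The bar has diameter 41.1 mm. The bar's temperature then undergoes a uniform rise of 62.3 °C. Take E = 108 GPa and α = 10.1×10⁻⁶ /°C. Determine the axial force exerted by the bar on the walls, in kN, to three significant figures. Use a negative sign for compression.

-74.9 kN

Free thermal expansion αLΔT = 10.1e-6 · 9380 · 62.3 = 5.902 mm.
The walls engage after the gap closes; constrained expansion = 5.902 − 1 = 4.902 mm.
The walls impose strain ε = −(4.902)/9380 = -5.2262e-04; σ = Eε = 108000 · -5.2262e-04 = -56.44 MPa.
Wall reaction R = σ·A = -56.44·1327 = -74880 N = -74.88 kN.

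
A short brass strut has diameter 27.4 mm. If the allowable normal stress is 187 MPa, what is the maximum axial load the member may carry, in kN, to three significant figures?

A = 589.6 mm².
P_max = σ_allow · A = 187 · 589.6 = 110300 N = 110.3 kN.

110 kN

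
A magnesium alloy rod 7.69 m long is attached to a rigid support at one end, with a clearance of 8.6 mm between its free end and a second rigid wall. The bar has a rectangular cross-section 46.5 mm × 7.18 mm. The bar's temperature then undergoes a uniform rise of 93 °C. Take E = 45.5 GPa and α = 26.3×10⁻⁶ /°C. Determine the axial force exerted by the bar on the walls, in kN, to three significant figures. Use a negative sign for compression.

-20.2 kN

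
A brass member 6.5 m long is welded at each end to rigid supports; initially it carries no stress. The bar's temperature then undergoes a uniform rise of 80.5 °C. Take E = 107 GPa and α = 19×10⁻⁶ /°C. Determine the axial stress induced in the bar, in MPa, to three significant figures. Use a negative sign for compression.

Free thermal expansion αLΔT = 19e-6 · 6500 · 80.5 = 9.942 mm.
The walls impose strain ε = −(9.942)/6500 = -1.5295e-03; σ = Eε = 107000 · -1.5295e-03 = -163.7 MPa.

-164 MPa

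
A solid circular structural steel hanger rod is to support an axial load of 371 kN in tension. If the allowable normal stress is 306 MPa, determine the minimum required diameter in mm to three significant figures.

Required area A ≥ P/σ_allow = 371000/306 = 1212 mm².
For a solid circular section, d ≥ √(4A/π) = 39.29 mm.

39.3 mm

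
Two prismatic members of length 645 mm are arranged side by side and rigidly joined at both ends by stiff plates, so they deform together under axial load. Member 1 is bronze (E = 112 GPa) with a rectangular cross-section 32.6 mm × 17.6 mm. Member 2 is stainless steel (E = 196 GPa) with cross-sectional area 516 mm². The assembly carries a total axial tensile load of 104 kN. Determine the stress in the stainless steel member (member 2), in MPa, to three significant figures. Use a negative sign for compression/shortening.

123 MPa

A_1 = 573.8 mm².
Equal strain + equilibrium ⇒ each member carries load in proportion to AE: A₁E₁ = 64260000 N, A₂E₂ = 101100000 N, ΣAE = 165400000 N.
σ₂ = P·E₂/ΣAE = 104000·196000/165400000 = 123.2 MPa.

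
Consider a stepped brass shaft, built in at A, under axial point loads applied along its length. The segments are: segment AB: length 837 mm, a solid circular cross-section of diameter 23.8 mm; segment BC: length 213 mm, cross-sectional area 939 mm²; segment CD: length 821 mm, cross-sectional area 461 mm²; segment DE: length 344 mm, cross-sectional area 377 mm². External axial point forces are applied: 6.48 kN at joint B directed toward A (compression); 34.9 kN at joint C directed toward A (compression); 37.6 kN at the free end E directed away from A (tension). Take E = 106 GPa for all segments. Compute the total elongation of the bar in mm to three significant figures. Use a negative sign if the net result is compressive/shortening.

Internal axial forces (sectioning from the free end, tension +): N_DE = 37.6 kN, N_CD = 37.6 kN, N_BC = 2.7 kN, N_AB = -3.78 kN.
A_AB = 444.9 mm².
δ_AB = -3780·837/(444.9·106000) = -0.06709 mm
δ_BC = 2700·213/(939·106000) = 0.005778 mm
δ_CD = 37600·821/(461·106000) = 0.6317 mm
δ_DE = 37600·344/(377·106000) = 0.3237 mm
δ = Σδ_i = 0.8941 mm.

0.894 mm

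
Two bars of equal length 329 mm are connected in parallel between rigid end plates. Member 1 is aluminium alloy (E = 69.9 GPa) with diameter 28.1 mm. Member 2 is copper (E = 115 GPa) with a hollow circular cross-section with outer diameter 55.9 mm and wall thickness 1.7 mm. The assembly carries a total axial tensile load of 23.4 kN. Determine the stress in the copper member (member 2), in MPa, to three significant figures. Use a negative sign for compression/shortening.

A_1 = 620.2 mm².
A_2 = 289.5 mm².
Equal strain + equilibrium ⇒ each member carries load in proportion to AE: A₁E₁ = 43350000 N, A₂E₂ = 33290000 N, ΣAE = 76640000 N.
σ₂ = P·E₂/ΣAE = 23400·115000/76640000 = 35.11 MPa.

35.1 MPa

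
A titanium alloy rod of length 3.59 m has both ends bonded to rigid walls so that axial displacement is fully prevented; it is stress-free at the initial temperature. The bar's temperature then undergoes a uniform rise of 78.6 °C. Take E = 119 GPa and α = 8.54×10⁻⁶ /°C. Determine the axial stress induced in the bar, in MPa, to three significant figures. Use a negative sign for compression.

-79.9 MPa

Free thermal expansion αLΔT = 8.54e-6 · 3590 · 78.6 = 2.41 mm.
The walls impose strain ε = −(2.41)/3590 = -6.7124e-04; σ = Eε = 119000 · -6.7124e-04 = -79.88 MPa.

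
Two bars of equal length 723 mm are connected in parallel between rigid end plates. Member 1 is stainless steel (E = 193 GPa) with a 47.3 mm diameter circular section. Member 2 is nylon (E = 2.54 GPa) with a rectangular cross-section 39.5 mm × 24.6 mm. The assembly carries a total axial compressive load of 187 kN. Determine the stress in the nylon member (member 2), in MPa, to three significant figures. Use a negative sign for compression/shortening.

A_1 = 1757 mm².
A_2 = 971.7 mm².
Equal strain + equilibrium ⇒ each member carries load in proportion to AE: A₁E₁ = 339100000 N, A₂E₂ = 2468000 N, ΣAE = 341600000 N.
σ₂ = P·E₂/ΣAE = -187000·2540/341600000 = -1.39 MPa.

-1.39 MPa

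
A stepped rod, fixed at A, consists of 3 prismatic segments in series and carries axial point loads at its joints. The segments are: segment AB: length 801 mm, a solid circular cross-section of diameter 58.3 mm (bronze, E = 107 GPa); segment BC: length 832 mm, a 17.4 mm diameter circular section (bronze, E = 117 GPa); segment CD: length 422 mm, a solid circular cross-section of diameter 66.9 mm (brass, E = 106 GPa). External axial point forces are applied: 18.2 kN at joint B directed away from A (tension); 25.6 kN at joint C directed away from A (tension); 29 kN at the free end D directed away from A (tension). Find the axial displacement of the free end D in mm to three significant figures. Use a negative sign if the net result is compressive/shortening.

Internal axial forces (sectioning from the free end, tension +): N_CD = 29 kN, N_BC = 54.6 kN, N_AB = 72.8 kN.
A_AB = 2669 mm².
A_BC = 237.8 mm².
A_CD = 3515 mm².
δ_AB = 72800·801/(2669·107000) = 0.2042 mm
δ_BC = 54600·832/(237.8·117000) = 1.633 mm
δ_CD = 29000·422/(3515·106000) = 0.03284 mm
δ = Σδ_i = 1.87 mm.

1.87 mm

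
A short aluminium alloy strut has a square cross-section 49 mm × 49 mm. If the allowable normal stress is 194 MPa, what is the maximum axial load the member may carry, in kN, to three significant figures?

466 kN

A = 2401 mm².
P_max = σ_allow · A = 194 · 2401 = 465800 N = 465.8 kN.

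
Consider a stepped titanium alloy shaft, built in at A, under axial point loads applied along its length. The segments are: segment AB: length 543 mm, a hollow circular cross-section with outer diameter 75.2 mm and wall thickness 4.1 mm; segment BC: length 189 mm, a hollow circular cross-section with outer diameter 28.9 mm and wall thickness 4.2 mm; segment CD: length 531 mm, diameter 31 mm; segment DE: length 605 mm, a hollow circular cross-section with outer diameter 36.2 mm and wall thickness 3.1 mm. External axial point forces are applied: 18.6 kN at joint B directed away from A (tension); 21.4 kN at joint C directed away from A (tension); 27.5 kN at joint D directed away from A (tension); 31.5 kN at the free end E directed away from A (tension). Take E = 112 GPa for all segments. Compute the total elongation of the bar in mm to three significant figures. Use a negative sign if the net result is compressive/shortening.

Internal axial forces (sectioning from the free end, tension +): N_DE = 31.5 kN, N_CD = 59 kN, N_BC = 80.4 kN, N_AB = 99 kN.
A_AB = 915.8 mm².
A_BC = 325.9 mm².
A_CD = 754.8 mm².
A_DE = 322.4 mm².
δ_AB = 99000·543/(915.8·112000) = 0.5241 mm
δ_BC = 80400·189/(325.9·112000) = 0.4163 mm
δ_CD = 59000·531/(754.8·112000) = 0.3706 mm
δ_DE = 31500·605/(322.4·112000) = 0.5278 mm
δ = Σδ_i = 1.839 mm.

1.84 mm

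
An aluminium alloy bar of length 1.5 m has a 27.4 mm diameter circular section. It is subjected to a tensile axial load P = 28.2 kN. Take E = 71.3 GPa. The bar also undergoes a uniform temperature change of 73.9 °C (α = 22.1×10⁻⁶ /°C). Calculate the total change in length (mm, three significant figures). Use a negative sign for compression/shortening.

3.46 mm

A = 589.6 mm².
δ_mech = NL/(AE) = 28200·1500/(589.6·71300) = 1.006 mm.
δ_thermal = αLΔT = 22.1e-6·1500·73.9 = 2.45 mm.
δ = δ_mech + δ_thermal = 3.456 mm.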